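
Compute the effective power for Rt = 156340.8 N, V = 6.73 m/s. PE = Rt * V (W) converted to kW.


Formula: PE = Rt * V / 1000 (kW)
Step 1 — PE (W) = 156340.8 * 6.73 = 1052173.584 W
Step 2 — PE (kW) = 1052173.584 / 1000 ≈ 1052.2 kW (5 s.f.)

1052.2 kW


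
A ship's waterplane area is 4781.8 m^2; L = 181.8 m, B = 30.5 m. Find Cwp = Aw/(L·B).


Formula: Cwp = Aw / (L * B)
Step 1 — L * B = 181.8 * 30.5 = 5544.9 m^2
Step 2 — Cwp = 4781.8 / 5544.9 ≈ 0.86238 (5 s.f.)

0.86238


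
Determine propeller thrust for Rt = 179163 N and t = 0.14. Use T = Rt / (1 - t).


Formula: T = Rt / (1 - t)
Step 1 — (1 - t) = 1 - 0.14 = 0.86
Step 2 — T = 179163 / 0.86 ≈ 208330 N (5 s.f.)

208330 N


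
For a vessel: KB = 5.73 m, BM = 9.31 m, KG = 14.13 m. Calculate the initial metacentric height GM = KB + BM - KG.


Formula: GM = KB + BM - KG
Step 1 — KM = KB + BM = 5.73 + 9.31 = 15.04 m
Step 2 — GM = KM - KG = 15.04 - 14.13 = 0.91 m

0.91 m


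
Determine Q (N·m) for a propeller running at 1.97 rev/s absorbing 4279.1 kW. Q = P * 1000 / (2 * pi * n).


Formula: Q = P_W / (2 * pi * n)
Step 1 — P_W = 4279.1 kW * 1000 = 4279100.0 W
Step 2 — 2 * pi * n = 2 * pi * 1.97 = 12.377875
Step 3 — Q = 4279100.0 / 12.377875 ≈ 345710 N·m (5 s.f.)

345710 N·m


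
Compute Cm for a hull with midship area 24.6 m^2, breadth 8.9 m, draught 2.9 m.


Formula: Cm = Am / (B * T)
Step 1 — B * T = 8.9 * 2.9 = 25.81 m^2
Step 2 — Cm = 24.6 / 25.81 ≈ 0.95312 (5 s.f.)

0.95312


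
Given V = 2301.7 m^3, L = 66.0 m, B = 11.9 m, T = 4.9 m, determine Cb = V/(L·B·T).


Formula: Cb = V / (L * B * T)
Step 1 — L * B * T = 66.0 * 11.9 * 4.9 = 3848.46 m^3
Step 2 — Cb = 2301.7 / 3848.46 ≈ 0.59808 (5 s.f.)

0.59808


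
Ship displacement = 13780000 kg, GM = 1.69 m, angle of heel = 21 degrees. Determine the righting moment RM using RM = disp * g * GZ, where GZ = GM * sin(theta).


Formula: GZ = GM * sin(theta); RM = disp * g * GZ
Step 1 — GZ = 1.69 * sin(21°) = 1.69 * 0.358368 = 0.605642 m
Step 2 — RM = 13780000 * 9.81 * 0.605642 ≈ 81872000 N·m (5 s.f.)

81872000 N·m


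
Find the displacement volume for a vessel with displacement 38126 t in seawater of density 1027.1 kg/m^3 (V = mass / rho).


Formula: V = mass / rho
Step 1 — convert tonnes to kg: 38126 t * 1000 = 38126000 kg
Step 2 — V = 38126000 / 1027.1 ≈ 37120 m^3 (5 s.f.)

37120 m^3


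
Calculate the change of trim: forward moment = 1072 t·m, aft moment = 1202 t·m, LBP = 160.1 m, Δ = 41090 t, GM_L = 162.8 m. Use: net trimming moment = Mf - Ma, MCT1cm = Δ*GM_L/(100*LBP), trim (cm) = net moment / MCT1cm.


Formula: net trimming moment = Mf - Ma; MCT1cm = Δ*GM_L/(100*LBP); trim = net moment / MCT1cm
Step 1 — net trimming moment = 1072 - 1202 = -130 t·m
Step 2 — MCT1cm = 41090 * 162.8 / (100 * 160.1) = 417.8296 t·m/cm
Step 3 — trim = -130 / 417.8296 ≈ -0.31113 cm (5 s.f.)

-0.31113 cm


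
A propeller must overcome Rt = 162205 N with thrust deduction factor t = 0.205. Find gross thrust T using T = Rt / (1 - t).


Formula: T = Rt / (1 - t)
Step 1 — (1 - t) = 1 - 0.205 = 0.795
Step 2 — T = 162205 / 0.795 ≈ 204030 N (5 s.f.)

204030 N


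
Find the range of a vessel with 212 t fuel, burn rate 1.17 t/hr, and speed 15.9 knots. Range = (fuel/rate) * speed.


Formula: endurance = fuel / rate; range = endurance * speed
Step 1 — endurance = 212 / 1.17 = 181.1966 hours
Step 2 — range = 181.1966 * 15.9 ≈ 2881.0 nautical miles (5 s.f.)

2881.0 NM


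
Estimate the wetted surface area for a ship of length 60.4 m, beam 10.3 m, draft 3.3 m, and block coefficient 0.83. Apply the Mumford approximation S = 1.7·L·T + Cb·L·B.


Formula: S = 1.7*L*T + V/T with V = Cb*L*B*T, i.e. S = L * (1.7*T + Cb*B)
Step 1 — 1.7*T = 1.7 * 3.3 = 5.61 m
Step 2 — Cb*B = 0.83 * 10.3 = 8.549 m
Step 3 — 1.7*T + Cb*B = 5.61 + 8.549 = 14.159 m
Step 4 — S = 60.4 * 14.159 ≈ 855.20 m^2 (5 s.f.)

855.20 m^2


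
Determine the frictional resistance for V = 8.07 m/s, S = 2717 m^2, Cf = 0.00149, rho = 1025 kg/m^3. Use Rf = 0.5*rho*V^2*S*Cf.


Formula: Rf = 0.5 * rho * V^2 * S * Cf
Step 1 — V^2 = 8.07^2 = 65.1249
Step 2 — 0.5 * rho * V^2 = 0.5 * 1025 * 65.1249 = 33376.51125
Step 3 — Rf = 33376.51125 * 2717 * 0.00149 ≈ 135120 N (5 s.f.)

135120 N


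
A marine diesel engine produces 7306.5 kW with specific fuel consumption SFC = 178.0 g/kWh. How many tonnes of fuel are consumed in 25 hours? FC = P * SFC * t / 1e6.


Formula: FC (tonnes) = P * SFC * t / 1,000,000
Step 1 — P * SFC * t = 7306.5 * 178.0 * 25 = 32513925.0 g
Step 2 — FC (tonnes) = 32513925.0 / 1,000,000 ≈ 32.514 tonnes (5 s.f.)

32.514 tonnes


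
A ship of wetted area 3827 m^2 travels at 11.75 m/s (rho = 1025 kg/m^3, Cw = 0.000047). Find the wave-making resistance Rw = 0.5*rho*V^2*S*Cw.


Formula: Rw = 0.5 * rho * V^2 * S * Cw
Step 1 — V^2 = 11.75^2 = 138.0625
Step 2 — 0.5 * rho * V^2 = 0.5 * 1025 * 138.0625 = 70757.03125
Step 3 — Rw = 70757.03125 * 3827 * 0.000047 ≈ 12727 N (5 s.f.)

12727 N


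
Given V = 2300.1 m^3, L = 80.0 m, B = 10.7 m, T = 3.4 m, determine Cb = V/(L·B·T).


Formula: Cb = V / (L * B * T)
Step 1 — L * B * T = 80.0 * 10.7 * 3.4 = 2910.4 m^3
Step 2 — Cb = 2300.1 / 2910.4 ≈ 0.79030 (5 s.f.)

0.79030


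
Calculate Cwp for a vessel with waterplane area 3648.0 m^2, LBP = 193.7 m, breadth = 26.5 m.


Formula: Cwp = Aw / (L * B)
Step 1 — L * B = 193.7 * 26.5 = 5133.05 m^2
Step 2 — Cwp = 3648.0 / 5133.05 ≈ 0.71069 (5 s.f.)

0.71069


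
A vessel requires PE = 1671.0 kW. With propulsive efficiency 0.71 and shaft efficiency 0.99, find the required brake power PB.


Formula: PB = PE / (eta_D * eta_S)
Step 1 — combined efficiency = eta_D * eta_S = 0.71 * 0.99 = 0.7029
Step 2 — PB = 1671.0 / 0.7029 ≈ 2377.3 kW (5 s.f.)

2377.3 kW


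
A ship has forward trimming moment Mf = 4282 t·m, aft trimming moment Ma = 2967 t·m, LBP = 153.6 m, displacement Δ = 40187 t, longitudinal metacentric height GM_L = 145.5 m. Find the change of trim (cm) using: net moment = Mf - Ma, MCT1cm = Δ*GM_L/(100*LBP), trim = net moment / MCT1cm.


Formula: net trimming moment = Mf - Ma; MCT1cm = Δ*GM_L/(100*LBP); trim = net moment / MCT1cm
Step 1 — net trimming moment = 4282 - 2967 = 1315 t·m
Step 2 — MCT1cm = 40187 * 145.5 / (100 * 153.6) = 380.6776 t·m/cm
Step 3 — trim = 1315 / 380.6776 ≈ 3.4544 cm (5 s.f.)

3.4544 cm


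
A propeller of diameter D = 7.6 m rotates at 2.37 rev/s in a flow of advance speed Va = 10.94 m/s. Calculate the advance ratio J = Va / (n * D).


Formula: J = Va / (n * D)
Step 1 — n * D = 2.37 * 7.6 = 18.012
Step 2 — J = 10.94 / 18.012 ≈ 0.60737 (5 s.f.)

0.60737


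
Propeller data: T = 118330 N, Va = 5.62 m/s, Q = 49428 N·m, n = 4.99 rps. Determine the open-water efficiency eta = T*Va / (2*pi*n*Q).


Formula: eta = T * Va / (2 * pi * n * Q)
Step 1 — numerator = T * Va = 118330 * 5.62 = 665014.6
Step 2 — 2 * pi * n = 2 * pi * 4.99 = 31.353095
Step 3 — denominator = 31.353095 * 49428 = 1549720.78
Step 4 — eta = 665014.6 / 1549720.78 ≈ 0.42912 (5 s.f.)

0.42912


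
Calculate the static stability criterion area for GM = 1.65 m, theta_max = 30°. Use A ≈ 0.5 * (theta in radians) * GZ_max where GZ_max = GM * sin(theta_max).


Formula: GZ_max = GM * sin(theta); Area = 0.5 * theta_rad * GZ_max
Step 1 — GZ_max = 1.65 * sin(30°) = 1.65 * 0.5 = 0.825 m
Step 2 — theta_rad = 30 * pi/180 = 0.523599 rad
Step 3 — Area = 0.5 * 0.523599 * 0.825 ≈ 0.21598 m·rad (5 s.f.)

0.21598 m·rad


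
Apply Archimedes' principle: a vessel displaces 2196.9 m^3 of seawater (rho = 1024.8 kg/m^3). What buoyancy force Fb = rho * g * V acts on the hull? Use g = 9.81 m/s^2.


Formula: Fb = rho * g * V
Substituting: Fb = 1024.8 * 9.81 * 2196.9
Intermediate: 1024.8 * 9.81 = 10053.288
Result: Fb = 10053.288 * 2196.9 ≈ 22086000 N (5 s.f.)

22086000 N


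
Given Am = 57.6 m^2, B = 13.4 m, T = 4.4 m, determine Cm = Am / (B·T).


Formula: Cm = Am / (B * T)
Step 1 — B * T = 13.4 * 4.4 = 58.96 m^2
Step 2 — Cm = 57.6 / 58.96 ≈ 0.97693 (5 s.f.)

0.97693


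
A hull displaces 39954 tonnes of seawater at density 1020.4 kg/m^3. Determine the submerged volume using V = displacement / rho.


Formula: V = mass / rho
Step 1 — convert tonnes to kg: 39954 t * 1000 = 39954000 kg
Step 2 — V = 39954000 / 1020.4 ≈ 39155 m^3 (5 s.f.)

39155 m^3


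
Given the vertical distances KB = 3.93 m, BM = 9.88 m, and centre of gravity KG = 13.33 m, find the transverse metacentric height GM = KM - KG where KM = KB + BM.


Formula: GM = KB + BM - KG
Step 1 — KM = KB + BM = 3.93 + 9.88 = 13.81 m
Step 2 — GM = KM - KG = 13.81 - 13.33 = 0.48 m

0.48 m


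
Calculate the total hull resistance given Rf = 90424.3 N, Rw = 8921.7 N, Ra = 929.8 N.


Formula: Rt = Rf + Rw + Ra
Substituting: Rt = 90424.3 + 8921.7 + 929.8
Result: Rt = 100275.8 N

100275.8 N


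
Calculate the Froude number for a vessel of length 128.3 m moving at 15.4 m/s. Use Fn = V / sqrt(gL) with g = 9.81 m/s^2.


Formula: Fn = V / sqrt(g * L)
Step 1 — g * L = 9.81 * 128.3 = 1258.623
Step 2 — sqrt(g * L) = sqrt(1258.623) = 35.477077
Step 3 — Fn = 15.4 / 35.477077 ≈ 0.43408 (5 s.f.)

0.43408


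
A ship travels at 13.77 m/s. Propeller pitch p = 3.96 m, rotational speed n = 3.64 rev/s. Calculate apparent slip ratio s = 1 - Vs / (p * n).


Formula: s = 1 - Vs / (p * n)
Step 1 — p * n = 3.96 * 3.64 = 14.4144
Step 2 — Vs / (p*n) = 13.77 / 14.4144 = 0.955295 (6 d.p.)
Step 3 — s = 1 - 0.955295 = 0.044705

0.044705


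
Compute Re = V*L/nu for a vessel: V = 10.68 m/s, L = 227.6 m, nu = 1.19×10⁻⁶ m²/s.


Formula: Re = V * L / nu
Step 1 — V * L = 10.68 * 227.6 = 2430.768 m^2/s
Step 2 — Re = 2430.768 / 1.19e-6 = 2.04e+09

2.04e+09


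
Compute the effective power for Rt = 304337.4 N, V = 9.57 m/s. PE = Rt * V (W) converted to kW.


Formula: PE = Rt * V / 1000 (kW)
Step 1 — PE (W) = 304337.4 * 9.57 = 2912508.918 W
Step 2 — PE (kW) = 2912508.918 / 1000 ≈ 2912.5 kW (5 s.f.)

2912.5 kW


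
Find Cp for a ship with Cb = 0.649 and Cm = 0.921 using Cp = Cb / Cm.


Formula: Cp = Cb / Cm
Substituting: Cp = 0.649 / 0.921
Result: Cp ≈ 0.70467 (5 s.f.)

0.70467


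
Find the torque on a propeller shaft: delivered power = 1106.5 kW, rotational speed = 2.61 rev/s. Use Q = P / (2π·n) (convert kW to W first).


Formula: Q = P_W / (2 * pi * n)
Step 1 — P_W = 1106.5 kW * 1000 = 1106500.0 W
Step 2 — 2 * pi * n = 2 * pi * 2.61 = 16.399114
Step 3 — Q = 1106500.0 / 16.399114 ≈ 67473 N·m (5 s.f.)

67473 N·m


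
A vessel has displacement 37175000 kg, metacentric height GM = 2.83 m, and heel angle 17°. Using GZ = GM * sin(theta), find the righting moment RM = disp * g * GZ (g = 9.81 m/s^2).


Formula: GZ = GM * sin(theta); RM = disp * g * GZ
Step 1 — GZ = 2.83 * sin(17°) = 2.83 * 0.292372 = 0.827413 m
Step 2 — RM = 37175000 * 9.81 * 0.827413 ≈ 301750000 N·m (5 s.f.)

301750000 N·m


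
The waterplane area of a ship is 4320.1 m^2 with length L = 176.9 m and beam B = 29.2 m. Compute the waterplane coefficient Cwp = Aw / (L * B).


Formula: Cwp = Aw / (L * B)
Step 1 — L * B = 176.9 * 29.2 = 5165.48 m^2
Step 2 — Cwp = 4320.1 / 5165.48 ≈ 0.83634 (5 s.f.)

0.83634


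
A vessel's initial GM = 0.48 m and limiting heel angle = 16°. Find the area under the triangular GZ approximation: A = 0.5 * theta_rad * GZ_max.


Formula: GZ_max = GM * sin(theta); Area = 0.5 * theta_rad * GZ_max
Step 1 — GZ_max = 0.48 * sin(16°) = 0.48 * 0.275637 = 0.132306 m
Step 2 — theta_rad = 16 * pi/180 = 0.279253 rad
Step 3 — Area = 0.5 * 0.279253 * 0.132306 ≈ 0.018473 m·rad (5 s.f.)

0.018473 m·rad


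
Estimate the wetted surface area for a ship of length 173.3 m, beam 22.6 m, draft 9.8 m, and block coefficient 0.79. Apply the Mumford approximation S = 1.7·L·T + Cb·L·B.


Formula: S = 1.7*L*T + V/T with V = Cb*L*B*T, i.e. S = L * (1.7*T + Cb*B)
Step 1 — 1.7*T = 1.7 * 9.8 = 16.66 m
Step 2 — Cb*B = 0.79 * 22.6 = 17.854 m
Step 3 — 1.7*T + Cb*B = 16.66 + 17.854 = 34.514 m
Step 4 — S = 173.3 * 34.514 ≈ 5981.3 m^2 (5 s.f.)

5981.3 m^2


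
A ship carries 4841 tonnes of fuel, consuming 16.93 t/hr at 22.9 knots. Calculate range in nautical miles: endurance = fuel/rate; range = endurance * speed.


Formula: endurance = fuel / rate; range = endurance * speed
Step 1 — endurance = 4841 / 16.93 = 285.9421 hours
Step 2 — range = 285.9421 * 22.9 ≈ 6548.1 nautical miles (5 s.f.)

6548.1 NM


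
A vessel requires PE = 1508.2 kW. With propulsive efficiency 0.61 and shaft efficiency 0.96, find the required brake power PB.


Formula: PB = PE / (eta_D * eta_S)
Step 1 — combined efficiency = eta_D * eta_S = 0.61 * 0.96 = 0.5856
Step 2 — PB = 1508.2 / 0.5856 ≈ 2575.5 kW (5 s.f.)

2575.5 kW


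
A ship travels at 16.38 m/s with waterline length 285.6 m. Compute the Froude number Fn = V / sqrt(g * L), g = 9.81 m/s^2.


Formula: Fn = V / sqrt(g * L)
Step 1 — g * L = 9.81 * 285.6 = 2801.736
Step 2 — sqrt(g * L) = sqrt(2801.736) = 52.931427
Step 3 — Fn = 16.38 / 52.931427 ≈ 0.30946 (5 s.f.)

0.30946


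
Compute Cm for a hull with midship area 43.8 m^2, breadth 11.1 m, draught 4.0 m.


Formula: Cm = Am / (B * T)
Step 1 — B * T = 11.1 * 4.0 = 44.4 m^2
Step 2 — Cm = 43.8 / 44.4 ≈ 0.98649 (5 s.f.)

0.98649


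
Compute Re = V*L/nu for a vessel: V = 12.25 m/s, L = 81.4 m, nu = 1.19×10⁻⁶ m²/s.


Formula: Re = V * L / nu
Step 1 — V * L = 12.25 * 81.4 = 997.15 m^2/s
Step 2 — Re = 997.15 / 1.19e-6 = 8.38e+08

8.38e+08


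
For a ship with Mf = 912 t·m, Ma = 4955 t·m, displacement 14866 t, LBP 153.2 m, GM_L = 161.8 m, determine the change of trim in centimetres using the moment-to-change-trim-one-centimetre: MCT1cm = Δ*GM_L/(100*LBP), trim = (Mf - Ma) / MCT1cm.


Formula: net trimming moment = Mf - Ma; MCT1cm = Δ*GM_L/(100*LBP); trim = net moment / MCT1cm
Step 1 — net trimming moment = 912 - 4955 = -4043 t·m
Step 2 — MCT1cm = 14866 * 161.8 / (100 * 153.2) = 157.0051 t·m/cm
Step 3 — trim = -4043 / 157.0051 ≈ -25.751 cm (5 s.f.)

-25.751 cm


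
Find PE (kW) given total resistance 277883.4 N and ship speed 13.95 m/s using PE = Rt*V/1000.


Formula: PE = Rt * V / 1000 (kW)
Step 1 — PE (W) = 277883.4 * 13.95 = 3876473.43 W
Step 2 — PE (kW) = 3876473.43 / 1000 ≈ 3876.5 kW (5 s.f.)

3876.5 kW


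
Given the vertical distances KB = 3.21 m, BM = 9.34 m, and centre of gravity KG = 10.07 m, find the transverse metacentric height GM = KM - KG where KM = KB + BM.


Formula: GM = KB + BM - KG
Step 1 — KM = KB + BM = 3.21 + 9.34 = 12.55 m
Step 2 — GM = KM - KG = 12.55 - 10.07 = 2.48 m

2.48 m


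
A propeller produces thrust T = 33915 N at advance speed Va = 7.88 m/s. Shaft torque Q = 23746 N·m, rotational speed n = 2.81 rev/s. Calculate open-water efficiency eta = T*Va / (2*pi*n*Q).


Formula: eta = T * Va / (2 * pi * n * Q)
Step 1 — numerator = T * Va = 33915 * 7.88 = 267250.2
Step 2 — 2 * pi * n = 2 * pi * 2.81 = 17.655751
Step 3 — denominator = 17.655751 * 23746 = 419253.46
Step 4 — eta = 267250.2 / 419253.46 ≈ 0.63744 (5 s.f.)

0.63744


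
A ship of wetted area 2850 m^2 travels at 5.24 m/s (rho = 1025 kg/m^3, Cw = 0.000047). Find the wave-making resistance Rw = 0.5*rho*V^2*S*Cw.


Formula: Rw = 0.5 * rho * V^2 * S * Cw
Step 1 — V^2 = 5.24^2 = 27.4576
Step 2 — 0.5 * rho * V^2 = 0.5 * 1025 * 27.4576 = 14072.02
Step 3 — Rw = 14072.02 * 2850 * 0.000047 ≈ 1884.9 N (5 s.f.)

1884.9 N


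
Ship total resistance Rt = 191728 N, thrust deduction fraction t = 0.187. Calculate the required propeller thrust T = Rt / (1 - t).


Formula: T = Rt / (1 - t)
Step 1 — (1 - t) = 1 - 0.187 = 0.813
Step 2 — T = 191728 / 0.813 ≈ 235830 N (5 s.f.)

235830 N


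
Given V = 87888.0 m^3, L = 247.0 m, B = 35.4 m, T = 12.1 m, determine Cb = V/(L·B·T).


Formula: Cb = V / (L * B * T)
Step 1 — L * B * T = 247.0 * 35.4 * 12.1 = 105799.98 m^3
Step 2 — Cb = 87888.0 / 105799.98 ≈ 0.83070 (5 s.f.)

0.83070


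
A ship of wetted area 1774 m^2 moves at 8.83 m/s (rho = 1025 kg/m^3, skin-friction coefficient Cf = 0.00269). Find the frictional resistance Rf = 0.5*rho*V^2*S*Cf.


Formula: Rf = 0.5 * rho * V^2 * S * Cf
Step 1 — V^2 = 8.83^2 = 77.9689
Step 2 — 0.5 * rho * V^2 = 0.5 * 1025 * 77.9689 = 39959.06125
Step 3 — Rf = 39959.06125 * 1774 * 0.00269 ≈ 190690 N (5 s.f.)

190690 N


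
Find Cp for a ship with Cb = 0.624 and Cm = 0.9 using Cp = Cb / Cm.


Formula: Cp = Cb / Cm
Substituting: Cp = 0.624 / 0.9
Result: Cp ≈ 0.69333 (5 s.f.)

0.69333


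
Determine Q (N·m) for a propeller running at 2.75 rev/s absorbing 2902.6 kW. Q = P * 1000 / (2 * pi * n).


Formula: Q = P_W / (2 * pi * n)
Step 1 — P_W = 2902.6 kW * 1000 = 2902600.0 W
Step 2 — 2 * pi * n = 2 * pi * 2.75 = 17.27876
Step 3 — Q = 2902600.0 / 17.27876 ≈ 167990 N·m (5 s.f.)

167990 N·m


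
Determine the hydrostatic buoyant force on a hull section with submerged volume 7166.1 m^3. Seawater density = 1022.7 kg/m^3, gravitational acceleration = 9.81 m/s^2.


Formula: Fb = rho * g * V
Substituting: Fb = 1022.7 * 9.81 * 7166.1
Intermediate: 1022.7 * 9.81 = 10032.687
Result: Fb = 10032.687 * 7166.1 ≈ 71895000 N (5 s.f.)

71895000 N


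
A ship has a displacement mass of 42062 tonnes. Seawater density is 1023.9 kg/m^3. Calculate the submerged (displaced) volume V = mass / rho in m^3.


Formula: V = mass / rho
Step 1 — convert tonnes to kg: 42062 t * 1000 = 42062000 kg
Step 2 — V = 42062000 / 1023.9 ≈ 41080 m^3 (5 s.f.)

41080 m^3


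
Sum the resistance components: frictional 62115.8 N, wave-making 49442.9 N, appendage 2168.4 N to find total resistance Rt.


Formula: Rt = Rf + Rw + Ra
Substituting: Rt = 62115.8 + 49442.9 + 2168.4
Result: Rt = 113727.1 N

113727.1 N


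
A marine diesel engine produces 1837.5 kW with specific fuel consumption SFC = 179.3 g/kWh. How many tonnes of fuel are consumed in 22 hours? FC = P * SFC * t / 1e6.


Formula: FC (tonnes) = P * SFC * t / 1,000,000
Step 1 — P * SFC * t = 1837.5 * 179.3 * 22 = 7248202.5 g
Step 2 — FC (tonnes) = 7248202.5 / 1,000,000 ≈ 7.2482 tonnes (5 s.f.)

7.2482 tonnes


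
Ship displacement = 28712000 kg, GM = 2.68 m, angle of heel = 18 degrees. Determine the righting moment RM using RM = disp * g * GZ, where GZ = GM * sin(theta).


Formula: GZ = GM * sin(theta); RM = disp * g * GZ
Step 1 — GZ = 2.68 * sin(18°) = 2.68 * 0.309017 = 0.828166 m
Step 2 — RM = 28712000 * 9.81 * 0.828166 ≈ 233270000 N·m (5 s.f.)

233270000 N·m


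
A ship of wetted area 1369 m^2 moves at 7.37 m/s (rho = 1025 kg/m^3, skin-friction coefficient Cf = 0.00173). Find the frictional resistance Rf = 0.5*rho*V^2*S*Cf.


Formula: Rf = 0.5 * rho * V^2 * S * Cf
Step 1 — V^2 = 7.37^2 = 54.3169
Step 2 — 0.5 * rho * V^2 = 0.5 * 1025 * 54.3169 = 27837.41125
Step 3 — Rf = 27837.41125 * 1369 * 0.00173 ≈ 65929 N (5 s.f.)

65929 N


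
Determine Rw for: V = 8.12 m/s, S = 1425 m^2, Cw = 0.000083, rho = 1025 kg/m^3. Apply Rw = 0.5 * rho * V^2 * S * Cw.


Formula: Rw = 0.5 * rho * V^2 * S * Cw
Step 1 — V^2 = 8.12^2 = 65.9344
Step 2 — 0.5 * rho * V^2 = 0.5 * 1025 * 65.9344 = 33791.38
Step 3 — Rw = 33791.38 * 1425 * 0.000083 ≈ 3996.7 N (5 s.f.)

3996.7 N


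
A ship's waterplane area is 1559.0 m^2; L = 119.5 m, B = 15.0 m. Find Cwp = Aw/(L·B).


Formula: Cwp = Aw / (L * B)
Step 1 — L * B = 119.5 * 15.0 = 1792.5 m^2
Step 2 — Cwp = 1559.0 / 1792.5 ≈ 0.86974 (5 s.f.)

0.86974


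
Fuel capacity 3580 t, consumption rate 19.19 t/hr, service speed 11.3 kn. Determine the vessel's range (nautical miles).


Formula: endurance = fuel / rate; range = endurance * speed
Step 1 — endurance = 3580 / 19.19 = 186.5555 hours
Step 2 — range = 186.5555 * 11.3 ≈ 2108.1 nautical miles (5 s.f.)

2108.1 NM


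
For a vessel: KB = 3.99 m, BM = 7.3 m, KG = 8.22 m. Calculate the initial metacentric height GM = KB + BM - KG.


Formula: GM = KB + BM - KG
Step 1 — KM = KB + BM = 3.99 + 7.3 = 11.29 m
Step 2 — GM = KM - KG = 11.29 - 8.22 = 3.07 m

3.07 m


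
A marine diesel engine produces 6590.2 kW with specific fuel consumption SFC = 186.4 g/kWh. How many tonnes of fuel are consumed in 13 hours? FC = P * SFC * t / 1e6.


Formula: FC (tonnes) = P * SFC * t / 1,000,000
Step 1 — P * SFC * t = 6590.2 * 186.4 * 13 = 15969372.64 g
Step 2 — FC (tonnes) = 15969372.64 / 1,000,000 ≈ 15.969 tonnes (5 s.f.)

15.969 tonnes


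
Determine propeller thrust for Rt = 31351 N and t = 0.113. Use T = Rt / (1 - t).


Formula: T = Rt / (1 - t)
Step 1 — (1 - t) = 1 - 0.113 = 0.887
Step 2 — T = 31351 / 0.887 ≈ 35345 N (5 s.f.)

35345 N


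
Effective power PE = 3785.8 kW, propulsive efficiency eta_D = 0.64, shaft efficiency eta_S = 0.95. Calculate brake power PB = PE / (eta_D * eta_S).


Formula: PB = PE / (eta_D * eta_S)
Step 1 — combined efficiency = eta_D * eta_S = 0.64 * 0.95 = 0.608
Step 2 — PB = 3785.8 / 0.608 ≈ 6226.6 kW (5 s.f.)

6226.6 kW


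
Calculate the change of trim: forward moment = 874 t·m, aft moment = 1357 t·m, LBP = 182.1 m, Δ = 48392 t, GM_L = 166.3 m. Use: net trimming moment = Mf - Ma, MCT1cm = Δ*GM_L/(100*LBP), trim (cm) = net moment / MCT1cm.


Formula: net trimming moment = Mf - Ma; MCT1cm = Δ*GM_L/(100*LBP); trim = net moment / MCT1cm
Step 1 — net trimming moment = 874 - 1357 = -483 t·m
Step 2 — MCT1cm = 48392 * 166.3 / (100 * 182.1) = 441.9324 t·m/cm
Step 3 — trim = -483 / 441.9324 ≈ -1.0929 cm (5 s.f.)

-1.0929 cm


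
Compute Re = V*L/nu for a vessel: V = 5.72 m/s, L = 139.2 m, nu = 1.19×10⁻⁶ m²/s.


Formula: Re = V * L / nu
Step 1 — V * L = 5.72 * 139.2 = 796.224 m^2/s
Step 2 — Re = 796.224 / 1.19e-6 = 6.69e+08

6.69e+08


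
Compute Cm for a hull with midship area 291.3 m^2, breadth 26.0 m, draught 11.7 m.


Formula: Cm = Am / (B * T)
Step 1 — B * T = 26.0 * 11.7 = 304.2 m^2
Step 2 — Cm = 291.3 / 304.2 ≈ 0.95759 (5 s.f.)

0.95759


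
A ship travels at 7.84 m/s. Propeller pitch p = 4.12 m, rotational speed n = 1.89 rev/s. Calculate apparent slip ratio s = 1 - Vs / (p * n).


Formula: s = 1 - Vs / (p * n)
Step 1 — p * n = 4.12 * 1.89 = 7.7868
Step 2 — Vs / (p*n) = 7.84 / 7.7868 = 1.006832 (6 d.p.)
Step 3 — s = 1 - 1.006832 = -0.006832

-0.006832


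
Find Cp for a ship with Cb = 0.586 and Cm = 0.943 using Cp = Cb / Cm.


Formula: Cp = Cb / Cm
Substituting: Cp = 0.586 / 0.943
Result: Cp ≈ 0.62142 (5 s.f.)

0.62142


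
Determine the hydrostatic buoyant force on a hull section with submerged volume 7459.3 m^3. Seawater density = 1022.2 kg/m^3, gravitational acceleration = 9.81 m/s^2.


Formula: Fb = rho * g * V
Substituting: Fb = 1022.2 * 9.81 * 7459.3
Intermediate: 1022.2 * 9.81 = 10027.782
Result: Fb = 10027.782 * 7459.3 ≈ 74800000 N (5 s.f.)

74800000 N


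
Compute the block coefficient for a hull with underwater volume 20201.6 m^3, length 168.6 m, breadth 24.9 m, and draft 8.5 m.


Formula: Cb = V / (L * B * T)
Step 1 — L * B * T = 168.6 * 24.9 * 8.5 = 35684.19 m^3
Step 2 — Cb = 20201.6 / 35684.19 ≈ 0.56612 (5 s.f.)

0.56612


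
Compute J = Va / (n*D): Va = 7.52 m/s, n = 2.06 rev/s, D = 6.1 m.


Formula: J = Va / (n * D)
Step 1 — n * D = 2.06 * 6.1 = 12.566
Step 2 — J = 7.52 / 12.566 ≈ 0.59844 (5 s.f.)

0.59844


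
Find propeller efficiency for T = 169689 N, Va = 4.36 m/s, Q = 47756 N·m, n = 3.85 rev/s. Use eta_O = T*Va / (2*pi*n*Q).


Formula: eta = T * Va / (2 * pi * n * Q)
Step 1 — numerator = T * Va = 169689 * 4.36 = 739844.04
Step 2 — 2 * pi * n = 2 * pi * 3.85 = 24.190263
Step 3 — denominator = 24.190263 * 47756 = 1155230.2
Step 4 — eta = 739844.04 / 1155230.2 ≈ 0.64043 (5 s.f.)

0.64043


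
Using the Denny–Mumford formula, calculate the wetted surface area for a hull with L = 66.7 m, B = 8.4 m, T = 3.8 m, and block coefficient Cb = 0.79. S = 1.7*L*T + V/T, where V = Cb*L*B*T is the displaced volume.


Formula: S = 1.7*L*T + V/T with V = Cb*L*B*T, i.e. S = L * (1.7*T + Cb*B)
Step 1 — 1.7*T = 1.7 * 3.8 = 6.46 m
Step 2 — Cb*B = 0.79 * 8.4 = 6.636 m
Step 3 — 1.7*T + Cb*B = 6.46 + 6.636 = 13.096 m
Step 4 — S = 66.7 * 13.096 ≈ 873.50 m^2 (5 s.f.)

873.50 m^2


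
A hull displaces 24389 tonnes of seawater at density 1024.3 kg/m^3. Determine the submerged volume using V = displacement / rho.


Formula: V = mass / rho
Step 1 — convert tonnes to kg: 24389 t * 1000 = 24389000 kg
Step 2 — V = 24389000 / 1024.3 ≈ 23810 m^3 (5 s.f.)

23810 m^3


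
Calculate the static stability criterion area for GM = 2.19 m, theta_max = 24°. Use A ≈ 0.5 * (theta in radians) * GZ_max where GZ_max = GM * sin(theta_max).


Formula: GZ_max = GM * sin(theta); Area = 0.5 * theta_rad * GZ_max
Step 1 — GZ_max = 2.19 * sin(24°) = 2.19 * 0.406737 = 0.890754 m
Step 2 — theta_rad = 24 * pi/180 = 0.418879 rad
Step 3 — Area = 0.5 * 0.418879 * 0.890754 ≈ 0.18656 m·rad (5 s.f.)

0.18656 m·rad


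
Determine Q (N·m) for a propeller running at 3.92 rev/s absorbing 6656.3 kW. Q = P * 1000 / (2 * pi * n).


Formula: Q = P_W / (2 * pi * n)
Step 1 — P_W = 6656.3 kW * 1000 = 6656300.0 W
Step 2 — 2 * pi * n = 2 * pi * 3.92 = 24.630086
Step 3 — Q = 6656300.0 / 24.630086 ≈ 270250 N·m (5 s.f.)

270250 N·m


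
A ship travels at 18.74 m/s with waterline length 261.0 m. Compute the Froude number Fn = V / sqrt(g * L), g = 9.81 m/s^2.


Formula: Fn = V / sqrt(g * L)
Step 1 — g * L = 9.81 * 261.0 = 2560.41
Step 2 — sqrt(g * L) = sqrt(2560.41) = 50.600494
Step 3 — Fn = 18.74 / 50.600494 ≈ 0.37035 (5 s.f.)

0.37035


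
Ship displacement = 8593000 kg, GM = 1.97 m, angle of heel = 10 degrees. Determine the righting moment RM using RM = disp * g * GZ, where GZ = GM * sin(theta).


Formula: GZ = GM * sin(theta); RM = disp * g * GZ
Step 1 — GZ = 1.97 * sin(10°) = 1.97 * 0.173648 = 0.342087 m
Step 2 — RM = 8593000 * 9.81 * 0.342087 ≈ 28837000 N·m (5 s.f.)

28837000 N·m


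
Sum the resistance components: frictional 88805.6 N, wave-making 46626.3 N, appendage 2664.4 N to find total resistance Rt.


Formula: Rt = Rf + Rw + Ra
Substituting: Rt = 88805.6 + 46626.3 + 2664.4
Result: Rt = 138096.3 N

138096.3 N


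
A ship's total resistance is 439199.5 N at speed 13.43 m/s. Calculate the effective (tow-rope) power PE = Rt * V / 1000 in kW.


Formula: PE = Rt * V / 1000 (kW)
Step 1 — PE (W) = 439199.5 * 13.43 = 5898449.285 W
Step 2 — PE (kW) = 5898449.285 / 1000 ≈ 5898.4 kW (5 s.f.)

5898.4 kW


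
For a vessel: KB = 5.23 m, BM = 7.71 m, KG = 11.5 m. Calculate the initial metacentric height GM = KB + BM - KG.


Formula: GM = KB + BM - KG
Step 1 — KM = KB + BM = 5.23 + 7.71 = 12.94 m
Step 2 — GM = KM - KG = 12.94 - 11.5 = 1.44 m

1.44 m


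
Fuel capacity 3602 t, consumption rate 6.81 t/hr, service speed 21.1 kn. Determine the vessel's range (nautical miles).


Formula: endurance = fuel / rate; range = endurance * speed
Step 1 — endurance = 3602 / 6.81 = 528.928 hours
Step 2 — range = 528.928 * 21.1 ≈ 11160 nautical miles (5 s.f.)

11160 NM


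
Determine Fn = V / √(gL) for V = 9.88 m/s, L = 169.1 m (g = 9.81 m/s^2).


Formula: Fn = V / sqrt(g * L)
Step 1 — g * L = 9.81 * 169.1 = 1658.871
Step 2 — sqrt(g * L) = sqrt(1658.871) = 40.72924
Step 3 — Fn = 9.88 / 40.72924 ≈ 0.24258 (5 s.f.)

0.24258


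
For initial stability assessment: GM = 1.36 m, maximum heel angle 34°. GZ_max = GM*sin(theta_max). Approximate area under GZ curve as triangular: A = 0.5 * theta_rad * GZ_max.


Formula: GZ_max = GM * sin(theta); Area = 0.5 * theta_rad * GZ_max
Step 1 — GZ_max = 1.36 * sin(34°) = 1.36 * 0.559193 = 0.760502 m
Step 2 — theta_rad = 34 * pi/180 = 0.593412 rad
Step 3 — Area = 0.5 * 0.593412 * 0.760502 ≈ 0.22565 m·rad (5 s.f.)

0.22565 m·rad


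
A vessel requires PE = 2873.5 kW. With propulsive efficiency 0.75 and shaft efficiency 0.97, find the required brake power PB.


Formula: PB = PE / (eta_D * eta_S)
Step 1 — combined efficiency = eta_D * eta_S = 0.75 * 0.97 = 0.7275
Step 2 — PB = 2873.5 / 0.7275 ≈ 3949.8 kW (5 s.f.)

3949.8 kW


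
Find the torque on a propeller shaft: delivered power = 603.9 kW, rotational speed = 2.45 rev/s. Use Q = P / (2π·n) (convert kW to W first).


Formula: Q = P_W / (2 * pi * n)
Step 1 — P_W = 603.9 kW * 1000 = 603900.0 W
Step 2 — 2 * pi * n = 2 * pi * 2.45 = 15.393804
Step 3 — Q = 603900.0 / 15.393804 ≈ 39230 N·m (5 s.f.)

39230 N·m


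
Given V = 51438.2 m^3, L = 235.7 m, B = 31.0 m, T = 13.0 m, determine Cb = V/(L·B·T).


Formula: Cb = V / (L * B * T)
Step 1 — L * B * T = 235.7 * 31.0 * 13.0 = 94987.1 m^3
Step 2 — Cb = 51438.2 / 94987.1 ≈ 0.54153 (5 s.f.)

0.54153


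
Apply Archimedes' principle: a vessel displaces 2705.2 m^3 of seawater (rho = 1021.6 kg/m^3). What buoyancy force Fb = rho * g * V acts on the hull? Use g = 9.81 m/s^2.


Formula: Fb = rho * g * V
Substituting: Fb = 1021.6 * 9.81 * 2705.2
Intermediate: 1021.6 * 9.81 = 10021.896
Result: Fb = 10021.896 * 2705.2 ≈ 27111000 N (5 s.f.)

27111000 N


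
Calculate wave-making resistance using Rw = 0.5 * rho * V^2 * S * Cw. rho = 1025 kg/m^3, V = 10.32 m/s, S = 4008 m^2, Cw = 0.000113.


Formula: Rw = 0.5 * rho * V^2 * S * Cw
Step 1 — V^2 = 10.32^2 = 106.5024
Step 2 — 0.5 * rho * V^2 = 0.5 * 1025 * 106.5024 = 54582.48
Step 3 — Rw = 54582.48 * 4008 * 0.000113 ≈ 24721 N (5 s.f.)

24721 N


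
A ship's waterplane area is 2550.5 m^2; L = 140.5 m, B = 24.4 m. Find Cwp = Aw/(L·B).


Formula: Cwp = Aw / (L * B)
Step 1 — L * B = 140.5 * 24.4 = 3428.2 m^2
Step 2 — Cwp = 2550.5 / 3428.2 ≈ 0.74398 (5 s.f.)

0.74398


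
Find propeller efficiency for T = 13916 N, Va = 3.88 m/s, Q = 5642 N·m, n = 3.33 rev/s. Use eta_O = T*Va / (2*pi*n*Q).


Formula: eta = T * Va / (2 * pi * n * Q)
Step 1 — numerator = T * Va = 13916 * 3.88 = 53994.08
Step 2 — 2 * pi * n = 2 * pi * 3.33 = 20.923007
Step 3 — denominator = 20.923007 * 5642 = 118047.61
Step 4 — eta = 53994.08 / 118047.61 ≈ 0.45739 (5 s.f.)

0.45739


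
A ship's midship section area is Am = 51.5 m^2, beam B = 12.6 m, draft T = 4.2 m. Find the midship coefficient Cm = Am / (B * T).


Formula: Cm = Am / (B * T)
Step 1 — B * T = 12.6 * 4.2 = 52.92 m^2
Step 2 — Cm = 51.5 / 52.92 ≈ 0.97317 (5 s.f.)

0.97317


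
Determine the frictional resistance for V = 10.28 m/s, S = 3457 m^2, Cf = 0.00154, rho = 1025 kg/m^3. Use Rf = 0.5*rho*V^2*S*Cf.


Formula: Rf = 0.5 * rho * V^2 * S * Cf
Step 1 — V^2 = 10.28^2 = 105.6784
Step 2 — 0.5 * rho * V^2 = 0.5 * 1025 * 105.6784 = 54160.18
Step 3 — Rf = 54160.18 * 3457 * 0.00154 ≈ 288340 N (5 s.f.)

288340 N


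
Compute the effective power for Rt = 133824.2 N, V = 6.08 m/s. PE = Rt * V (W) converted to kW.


Formula: PE = Rt * V / 1000 (kW)
Step 1 — PE (W) = 133824.2 * 6.08 = 813651.136 W
Step 2 — PE (kW) = 813651.136 / 1000 ≈ 813.65 kW (5 s.f.)

813.65 kW


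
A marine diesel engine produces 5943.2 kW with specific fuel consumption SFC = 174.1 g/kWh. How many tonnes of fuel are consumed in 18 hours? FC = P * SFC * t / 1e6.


Formula: FC (tonnes) = P * SFC * t / 1,000,000
Step 1 — P * SFC * t = 5943.2 * 174.1 * 18 = 18624800.16 g
Step 2 — FC (tonnes) = 18624800.16 / 1,000,000 ≈ 18.625 tonnes (5 s.f.)

18.625 tonnes


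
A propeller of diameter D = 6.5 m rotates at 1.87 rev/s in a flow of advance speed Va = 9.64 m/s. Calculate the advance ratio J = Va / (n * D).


Formula: J = Va / (n * D)
Step 1 — n * D = 1.87 * 6.5 = 12.155
Step 2 — J = 9.64 / 12.155 ≈ 0.79309 (5 s.f.)

0.79309


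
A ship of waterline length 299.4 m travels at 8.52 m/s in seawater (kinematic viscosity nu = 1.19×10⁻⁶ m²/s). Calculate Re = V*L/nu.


Formula: Re = V * L / nu
Step 1 — V * L = 8.52 * 299.4 = 2550.888 m^2/s
Step 2 — Re = 2550.888 / 1.19e-6 = 2.14e+09

2.14e+09


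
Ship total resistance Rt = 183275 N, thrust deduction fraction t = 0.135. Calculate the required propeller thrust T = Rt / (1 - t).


Formula: T = Rt / (1 - t)
Step 1 — (1 - t) = 1 - 0.135 = 0.865
Step 2 — T = 183275 / 0.865 ≈ 211880 N (5 s.f.)

211880 N


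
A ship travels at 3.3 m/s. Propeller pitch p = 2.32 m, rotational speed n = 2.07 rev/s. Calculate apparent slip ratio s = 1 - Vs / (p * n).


Formula: s = 1 - Vs / (p * n)
Step 1 — p * n = 2.32 * 2.07 = 4.8024
Step 2 — Vs / (p*n) = 3.3 / 4.8024 = 0.687156 (6 d.p.)
Step 3 — s = 1 - 0.687156 = 0.312844

0.312844


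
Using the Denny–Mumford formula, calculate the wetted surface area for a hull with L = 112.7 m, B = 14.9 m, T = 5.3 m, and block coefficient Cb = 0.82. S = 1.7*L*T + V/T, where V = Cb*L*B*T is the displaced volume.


Formula: S = 1.7*L*T + V/T with V = Cb*L*B*T, i.e. S = L * (1.7*T + Cb*B)
Step 1 — 1.7*T = 1.7 * 5.3 = 9.01 m
Step 2 — Cb*B = 0.82 * 14.9 = 12.218 m
Step 3 — 1.7*T + Cb*B = 9.01 + 12.218 = 21.228 m
Step 4 — S = 112.7 * 21.228 ≈ 2392.4 m^2 (5 s.f.)

2392.4 m^2


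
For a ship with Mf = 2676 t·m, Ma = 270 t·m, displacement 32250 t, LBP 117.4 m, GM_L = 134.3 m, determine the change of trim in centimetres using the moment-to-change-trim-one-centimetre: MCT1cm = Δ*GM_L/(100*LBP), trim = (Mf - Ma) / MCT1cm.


Formula: net trimming moment = Mf - Ma; MCT1cm = Δ*GM_L/(100*LBP); trim = net moment / MCT1cm
Step 1 — net trimming moment = 2676 - 270 = 2406 t·m
Step 2 — MCT1cm = 32250 * 134.3 / (100 * 117.4) = 368.9246 t·m/cm
Step 3 — trim = 2406 / 368.9246 ≈ 6.5217 cm (5 s.f.)

6.5217 cm


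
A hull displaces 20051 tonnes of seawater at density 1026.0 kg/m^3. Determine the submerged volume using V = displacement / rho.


Formula: V = mass / rho
Step 1 — convert tonnes to kg: 20051 t * 1000 = 20051000 kg
Step 2 — V = 20051000 / 1026.0 ≈ 19543 m^3 (5 s.f.)

19543 m^3


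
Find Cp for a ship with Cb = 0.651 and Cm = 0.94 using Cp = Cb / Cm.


Formula: Cp = Cb / Cm
Substituting: Cp = 0.651 / 0.94
Result: Cp ≈ 0.69255 (5 s.f.)

0.69255


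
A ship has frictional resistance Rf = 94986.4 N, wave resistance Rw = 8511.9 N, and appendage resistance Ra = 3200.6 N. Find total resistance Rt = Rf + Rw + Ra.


Formula: Rt = Rf + Rw + Ra
Substituting: Rt = 94986.4 + 8511.9 + 3200.6
Result: Rt = 106698.9 N

106698.9 N


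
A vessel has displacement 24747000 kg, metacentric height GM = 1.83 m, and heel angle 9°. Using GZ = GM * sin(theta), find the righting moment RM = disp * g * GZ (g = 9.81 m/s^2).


Formula: GZ = GM * sin(theta); RM = disp * g * GZ
Step 1 — GZ = 1.83 * sin(9°) = 1.83 * 0.156434 = 0.286274 m
Step 2 — RM = 24747000 * 9.81 * 0.286274 ≈ 69498000 N·m (5 s.f.)

69498000 N·m


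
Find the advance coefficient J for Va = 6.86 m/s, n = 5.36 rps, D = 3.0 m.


Formula: J = Va / (n * D)
Step 1 — n * D = 5.36 * 3.0 = 16.08
Step 2 — J = 6.86 / 16.08 ≈ 0.42662 (5 s.f.)

0.42662


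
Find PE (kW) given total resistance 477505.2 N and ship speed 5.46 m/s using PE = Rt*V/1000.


Formula: PE = Rt * V / 1000 (kW)
Step 1 — PE (W) = 477505.2 * 5.46 = 2607178.392 W
Step 2 — PE (kW) = 2607178.392 / 1000 ≈ 2607.2 kW (5 s.f.)

2607.2 kW


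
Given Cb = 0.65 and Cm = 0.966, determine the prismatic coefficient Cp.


Formula: Cp = Cb / Cm
Substituting: Cp = 0.65 / 0.966
Result: Cp ≈ 0.67288 (5 s.f.)

0.67288


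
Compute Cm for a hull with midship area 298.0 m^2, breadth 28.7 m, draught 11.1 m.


Formula: Cm = Am / (B * T)
Step 1 — B * T = 28.7 * 11.1 = 318.57 m^2
Step 2 — Cm = 298.0 / 318.57 ≈ 0.93543 (5 s.f.)

0.93543


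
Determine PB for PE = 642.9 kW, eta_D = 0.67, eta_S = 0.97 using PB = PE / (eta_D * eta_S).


Formula: PB = PE / (eta_D * eta_S)
Step 1 — combined efficiency = eta_D * eta_S = 0.67 * 0.97 = 0.6499
Step 2 — PB = 642.9 / 0.6499 ≈ 989.23 kW (5 s.f.)

989.23 kW


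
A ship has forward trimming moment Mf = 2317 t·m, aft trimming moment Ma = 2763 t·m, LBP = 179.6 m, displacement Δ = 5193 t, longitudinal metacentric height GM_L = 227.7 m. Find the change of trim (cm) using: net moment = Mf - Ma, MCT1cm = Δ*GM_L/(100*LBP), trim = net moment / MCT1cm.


Formula: net trimming moment = Mf - Ma; MCT1cm = Δ*GM_L/(100*LBP); trim = net moment / MCT1cm
Step 1 — net trimming moment = 2317 - 2763 = -446 t·m
Step 2 — MCT1cm = 5193 * 227.7 / (100 * 179.6) = 65.8378 t·m/cm
Step 3 — trim = -446 / 65.8378 ≈ -6.7742 cm (5 s.f.)

-6.7742 cm


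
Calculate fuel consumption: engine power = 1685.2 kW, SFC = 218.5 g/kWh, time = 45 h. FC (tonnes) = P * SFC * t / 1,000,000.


Formula: FC (tonnes) = P * SFC * t / 1,000,000
Step 1 — P * SFC * t = 1685.2 * 218.5 * 45 = 16569729.0 g
Step 2 — FC (tonnes) = 16569729.0 / 1,000,000 ≈ 16.570 tonnes (5 s.f.)

16.570 tonnes


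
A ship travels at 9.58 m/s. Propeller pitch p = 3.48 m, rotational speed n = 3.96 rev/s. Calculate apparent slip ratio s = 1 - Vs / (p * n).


Formula: s = 1 - Vs / (p * n)
Step 1 — p * n = 3.48 * 3.96 = 13.7808
Step 2 — Vs / (p*n) = 9.58 / 13.7808 = 0.69517 (6 d.p.)
Step 3 — s = 1 - 0.69517 = 0.30483

0.30483


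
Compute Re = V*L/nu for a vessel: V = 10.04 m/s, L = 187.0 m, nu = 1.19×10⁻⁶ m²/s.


Formula: Re = V * L / nu
Step 1 — V * L = 10.04 * 187.0 = 1877.48 m^2/s
Step 2 — Re = 1877.48 / 1.19e-6 = 1.58e+09

1.58e+09


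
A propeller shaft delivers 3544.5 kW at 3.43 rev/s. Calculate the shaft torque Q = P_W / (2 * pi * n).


Formula: Q = P_W / (2 * pi * n)
Step 1 — P_W = 3544.5 kW * 1000 = 3544500.0 W
Step 2 — 2 * pi * n = 2 * pi * 3.43 = 21.551326
Step 3 — Q = 3544500.0 / 21.551326 ≈ 164470 N·m (5 s.f.)

164470 N·m


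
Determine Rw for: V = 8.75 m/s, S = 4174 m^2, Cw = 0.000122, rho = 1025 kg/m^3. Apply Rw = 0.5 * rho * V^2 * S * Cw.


Formula: Rw = 0.5 * rho * V^2 * S * Cw
Step 1 — V^2 = 8.75^2 = 76.5625
Step 2 — 0.5 * rho * V^2 = 0.5 * 1025 * 76.5625 = 39238.28125
Step 3 — Rw = 39238.28125 * 4174 * 0.000122 ≈ 19981 N (5 s.f.)

19981 N


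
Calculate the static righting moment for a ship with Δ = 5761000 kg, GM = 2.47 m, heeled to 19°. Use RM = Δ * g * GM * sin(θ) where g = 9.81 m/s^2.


Formula: GZ = GM * sin(theta); RM = disp * g * GZ
Step 1 — GZ = 2.47 * sin(19°) = 2.47 * 0.325568 = 0.804153 m
Step 2 — RM = 5761000 * 9.81 * 0.804153 ≈ 45447000 N·m (5 s.f.)

45447000 N·m


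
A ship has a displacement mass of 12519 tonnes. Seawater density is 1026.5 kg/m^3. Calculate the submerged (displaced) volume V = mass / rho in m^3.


Formula: V = mass / rho
Step 1 — convert tonnes to kg: 12519 t * 1000 = 12519000 kg
Step 2 — V = 12519000 / 1026.5 ≈ 12196 m^3 (5 s.f.)

12196 m^3


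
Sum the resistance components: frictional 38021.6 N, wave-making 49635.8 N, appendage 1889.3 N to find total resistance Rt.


Formula: Rt = Rf + Rw + Ra
Substituting: Rt = 38021.6 + 49635.8 + 1889.3
Result: Rt = 89546.7 N

89546.7 N


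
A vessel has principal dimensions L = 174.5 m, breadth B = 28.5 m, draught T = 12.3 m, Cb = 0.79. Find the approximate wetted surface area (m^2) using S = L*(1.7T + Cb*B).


Formula: S = 1.7*L*T + V/T with V = Cb*L*B*T, i.e. S = L * (1.7*T + Cb*B)
Step 1 — 1.7*T = 1.7 * 12.3 = 20.91 m
Step 2 — Cb*B = 0.79 * 28.5 = 22.515 m
Step 3 — 1.7*T + Cb*B = 20.91 + 22.515 = 43.425 m
Step 4 — S = 174.5 * 43.425 ≈ 7577.7 m^2 (5 s.f.)

7577.7 m^2


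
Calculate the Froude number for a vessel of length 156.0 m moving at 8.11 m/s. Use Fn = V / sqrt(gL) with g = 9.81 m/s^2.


Formula: Fn = V / sqrt(g * L)
Step 1 — g * L = 9.81 * 156.0 = 1530.36
Step 2 — sqrt(g * L) = sqrt(1530.36) = 39.119816
Step 3 — Fn = 8.11 / 39.119816 ≈ 0.20731 (5 s.f.)

0.20731


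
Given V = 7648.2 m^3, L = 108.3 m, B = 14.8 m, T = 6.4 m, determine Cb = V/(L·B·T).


Formula: Cb = V / (L * B * T)
Step 1 — L * B * T = 108.3 * 14.8 * 6.4 = 10258.176 m^3
Step 2 — Cb = 7648.2 / 10258.176 ≈ 0.74557 (5 s.f.)

0.74557
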